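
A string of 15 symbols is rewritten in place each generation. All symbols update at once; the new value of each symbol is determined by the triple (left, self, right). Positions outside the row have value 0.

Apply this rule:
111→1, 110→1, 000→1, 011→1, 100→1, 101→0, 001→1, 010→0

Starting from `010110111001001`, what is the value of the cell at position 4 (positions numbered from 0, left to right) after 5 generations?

1

100110111110110
011110111110111
111110111110111
111110111110111  (fixed point — unchanged through generation 5)
position 4 holds 1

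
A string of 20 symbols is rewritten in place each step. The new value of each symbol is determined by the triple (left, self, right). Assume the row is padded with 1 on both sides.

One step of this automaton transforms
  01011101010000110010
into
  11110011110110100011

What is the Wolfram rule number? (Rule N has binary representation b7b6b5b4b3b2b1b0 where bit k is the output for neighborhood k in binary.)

45

position 4: 111 → 0  (bit 7 = 0)
position 5: 110 → 0  (bit 6 = 0)
position 0: 101 → 1  (bit 5 = 1)
position 10: 100 → 0  (bit 4 = 0)
position 3: 011 → 1  (bit 3 = 1)
position 1: 010 → 1  (bit 2 = 1)
position 13: 001 → 0  (bit 1 = 0)
position 11: 000 → 1  (bit 0 = 1)
bits b7..b0 = 00101101 = 45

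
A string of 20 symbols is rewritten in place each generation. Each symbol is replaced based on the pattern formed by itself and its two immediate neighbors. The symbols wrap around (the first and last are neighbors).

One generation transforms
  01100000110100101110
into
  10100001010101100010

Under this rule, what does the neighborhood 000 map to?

At position 4 the neighborhood is 000; the next row has 0 there.

0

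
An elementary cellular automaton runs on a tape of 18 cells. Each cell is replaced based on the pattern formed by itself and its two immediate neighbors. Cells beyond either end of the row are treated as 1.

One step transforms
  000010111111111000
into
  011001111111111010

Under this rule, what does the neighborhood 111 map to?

1

At position 7 the neighborhood is 111; the next row has 1 there.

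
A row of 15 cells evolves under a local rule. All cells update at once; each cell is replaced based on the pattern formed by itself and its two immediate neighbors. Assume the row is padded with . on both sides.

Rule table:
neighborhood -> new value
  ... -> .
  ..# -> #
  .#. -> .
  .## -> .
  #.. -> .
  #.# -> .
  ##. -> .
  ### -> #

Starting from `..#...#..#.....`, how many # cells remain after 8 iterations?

iteration 1: .#...#..#......
iteration 2: #...#..#.......
iteration 3: ...#..#........
iteration 4: ..#..#.........
iteration 5: .#..#..........
iteration 6: #..#...........
iteration 7: ..#............
iteration 8: .#.............
count of #: 1

1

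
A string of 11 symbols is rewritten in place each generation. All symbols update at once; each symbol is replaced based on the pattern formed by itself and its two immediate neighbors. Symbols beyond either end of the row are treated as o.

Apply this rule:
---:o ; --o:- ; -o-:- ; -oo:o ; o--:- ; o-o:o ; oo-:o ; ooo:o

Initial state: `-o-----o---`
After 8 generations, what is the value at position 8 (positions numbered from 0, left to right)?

o

o--ooo---o-
o--ooo-o--o
o--oooo---o
o--oooo-o-o
o--ooooo-oo
o--oooooooo
o--oooooooo  (fixed point — unchanged through generation 8)
position 8 holds o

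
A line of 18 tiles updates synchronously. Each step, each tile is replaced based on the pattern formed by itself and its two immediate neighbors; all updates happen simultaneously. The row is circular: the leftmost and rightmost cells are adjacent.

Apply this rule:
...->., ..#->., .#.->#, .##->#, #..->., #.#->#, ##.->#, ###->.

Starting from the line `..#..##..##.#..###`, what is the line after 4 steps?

..#..##..####..#.#
..#..##..#..#..###
..#..##..#..#..#.#
..#..##..#..#..###

..#..##..#..#..###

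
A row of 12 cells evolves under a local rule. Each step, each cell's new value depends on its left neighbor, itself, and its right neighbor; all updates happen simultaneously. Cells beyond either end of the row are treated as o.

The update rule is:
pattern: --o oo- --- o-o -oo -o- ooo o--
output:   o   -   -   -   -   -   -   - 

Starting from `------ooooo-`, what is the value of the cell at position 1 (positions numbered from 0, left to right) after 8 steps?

-----o------
----o------o
---o------o-
--o------o--
-o------o--o
-------o--o-
------o--o--
-----o--o--o
position 1 holds -

-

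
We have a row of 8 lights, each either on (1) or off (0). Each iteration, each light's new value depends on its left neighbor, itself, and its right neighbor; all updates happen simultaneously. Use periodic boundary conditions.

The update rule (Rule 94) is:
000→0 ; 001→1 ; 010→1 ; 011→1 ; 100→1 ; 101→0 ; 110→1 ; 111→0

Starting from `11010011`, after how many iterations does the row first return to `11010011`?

01011110
11010011

2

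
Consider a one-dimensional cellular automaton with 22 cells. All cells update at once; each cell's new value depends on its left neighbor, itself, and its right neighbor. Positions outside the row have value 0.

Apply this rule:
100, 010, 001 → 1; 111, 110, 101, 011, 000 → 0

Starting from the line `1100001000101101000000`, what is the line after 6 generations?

0100101000010000010001

0010011101100001100000
0111100000010010010000
1000010000111111111000
1100111001000000000100
0011000111100000001110
0100101000010000010001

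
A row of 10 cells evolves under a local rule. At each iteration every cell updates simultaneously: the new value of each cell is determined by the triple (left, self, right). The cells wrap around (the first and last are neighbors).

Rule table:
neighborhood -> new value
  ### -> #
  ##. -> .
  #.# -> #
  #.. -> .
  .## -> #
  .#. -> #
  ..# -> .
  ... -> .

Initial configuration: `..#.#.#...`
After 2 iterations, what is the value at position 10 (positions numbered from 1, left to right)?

.

..#####...
..####....
position 10 holds .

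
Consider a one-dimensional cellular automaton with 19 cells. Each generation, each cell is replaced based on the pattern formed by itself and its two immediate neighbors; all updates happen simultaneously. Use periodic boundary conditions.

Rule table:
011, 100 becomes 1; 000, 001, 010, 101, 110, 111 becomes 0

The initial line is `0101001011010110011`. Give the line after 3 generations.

generation 1: 0000100010000101010
generation 2: 0000010001000000001
generation 3: 1000001000100000000

1000001000100000000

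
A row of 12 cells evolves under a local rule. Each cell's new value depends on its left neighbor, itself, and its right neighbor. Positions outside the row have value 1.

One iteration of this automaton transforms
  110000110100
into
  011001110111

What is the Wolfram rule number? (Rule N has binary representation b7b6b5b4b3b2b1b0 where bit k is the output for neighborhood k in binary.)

position 0: 111 → 0  (bit 7 = 0)
position 1: 110 → 1  (bit 6 = 1)
position 8: 101 → 0  (bit 5 = 0)
position 2: 100 → 1  (bit 4 = 1)
position 6: 011 → 1  (bit 3 = 1)
position 9: 010 → 1  (bit 2 = 1)
position 5: 001 → 1  (bit 1 = 1)
position 3: 000 → 0  (bit 0 = 0)
bits b7..b0 = 01011110 = 94

94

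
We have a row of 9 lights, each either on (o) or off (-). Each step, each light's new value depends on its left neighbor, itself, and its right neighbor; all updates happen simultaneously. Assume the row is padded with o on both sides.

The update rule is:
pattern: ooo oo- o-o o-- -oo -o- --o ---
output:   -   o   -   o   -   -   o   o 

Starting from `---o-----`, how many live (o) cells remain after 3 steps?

ooo-ooooo
--o------
oo-oooooo
count of o: 8

8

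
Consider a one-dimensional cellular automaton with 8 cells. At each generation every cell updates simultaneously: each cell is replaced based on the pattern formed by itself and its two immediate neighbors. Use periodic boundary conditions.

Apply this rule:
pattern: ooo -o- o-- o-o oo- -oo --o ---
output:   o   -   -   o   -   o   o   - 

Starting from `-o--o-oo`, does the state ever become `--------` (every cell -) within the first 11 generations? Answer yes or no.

no

generation 1: o--o-oo-
generation 2: --o-oo-o
generation 3: -o-oo-o-
generation 4: o-oo-o--
generation 5: -oo-o--o
generation 6: oo-o--o-
generation 7: o-o--o-o
generation 8: -o--o-oo  (repeats generation 0; period 8)
generation 11: -o-oo-o-
generation 11 is -o-oo-o-, still not uniform -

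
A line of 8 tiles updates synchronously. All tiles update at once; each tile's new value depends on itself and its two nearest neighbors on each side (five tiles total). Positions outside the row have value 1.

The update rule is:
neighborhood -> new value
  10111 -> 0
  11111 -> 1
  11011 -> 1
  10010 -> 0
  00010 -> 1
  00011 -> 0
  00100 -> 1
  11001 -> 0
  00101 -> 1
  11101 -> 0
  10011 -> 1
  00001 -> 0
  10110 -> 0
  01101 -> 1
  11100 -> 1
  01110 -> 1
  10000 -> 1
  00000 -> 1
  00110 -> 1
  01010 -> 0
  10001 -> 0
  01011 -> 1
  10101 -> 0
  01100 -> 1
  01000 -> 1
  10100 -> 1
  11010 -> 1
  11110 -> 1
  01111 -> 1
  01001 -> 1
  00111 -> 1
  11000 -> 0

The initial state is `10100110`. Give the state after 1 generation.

01111111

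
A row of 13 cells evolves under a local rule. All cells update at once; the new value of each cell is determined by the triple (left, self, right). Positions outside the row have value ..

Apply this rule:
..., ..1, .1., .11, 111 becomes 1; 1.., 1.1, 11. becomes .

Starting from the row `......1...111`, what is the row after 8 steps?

step 1: 1111111.1111.
step 2: 111111..111..
step 3: 11111..111..1
step 4: 1111..111..11
step 5: 111..111..11.
step 6: 11..111..11..
step 7: 1..111..11..1
step 8: 1.111..11..11

1.111..11..11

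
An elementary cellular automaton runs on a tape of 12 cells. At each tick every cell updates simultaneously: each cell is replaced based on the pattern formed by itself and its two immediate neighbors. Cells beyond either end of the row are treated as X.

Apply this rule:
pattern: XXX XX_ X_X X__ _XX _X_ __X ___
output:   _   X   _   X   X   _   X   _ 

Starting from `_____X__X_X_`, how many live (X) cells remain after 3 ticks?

8

X___X_XX____
XX_X__XXX__X
_X__XXX_XXXX
count of X: 8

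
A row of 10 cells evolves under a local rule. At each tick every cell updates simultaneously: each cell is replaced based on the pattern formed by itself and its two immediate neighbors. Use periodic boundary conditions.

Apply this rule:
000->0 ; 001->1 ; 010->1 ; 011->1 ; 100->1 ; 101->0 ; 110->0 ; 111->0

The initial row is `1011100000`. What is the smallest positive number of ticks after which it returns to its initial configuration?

1010010001
0011111011
1110000010
1001000110
1111101100
1000001011
0100011010
1110110011
0000101110
0001101001
1011001111
0010111000
0110100100
1100111110
1011100000

15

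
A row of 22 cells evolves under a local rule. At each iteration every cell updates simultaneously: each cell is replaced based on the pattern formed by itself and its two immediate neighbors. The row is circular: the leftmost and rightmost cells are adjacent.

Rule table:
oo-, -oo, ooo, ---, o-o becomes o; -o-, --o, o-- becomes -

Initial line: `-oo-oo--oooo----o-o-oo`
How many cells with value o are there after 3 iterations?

oooooo--oooo-oo--o-ooo
oooooo--ooooooo---oooo
oooooo--ooooooo-o-oooo
count of o: 18

18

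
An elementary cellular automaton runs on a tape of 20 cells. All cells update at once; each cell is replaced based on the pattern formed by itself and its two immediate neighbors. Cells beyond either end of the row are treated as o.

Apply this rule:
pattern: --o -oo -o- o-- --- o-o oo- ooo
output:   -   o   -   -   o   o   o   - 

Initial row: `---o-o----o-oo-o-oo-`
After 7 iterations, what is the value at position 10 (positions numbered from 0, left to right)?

o

iteration 1: -o--o--oo--oooo-oooo
iteration 2: o------oo--o--ooo---
iteration 3: o-oooo-oo-----o-o-o-
iteration 4: ooo--oooo-ooo--o-o-o
iteration 5: --o--o--ooo-o---o-oo
iteration 6: --------o-oo--o--oo-
iteration 7: -oooooo--ooo-----ooo
position 10 holds o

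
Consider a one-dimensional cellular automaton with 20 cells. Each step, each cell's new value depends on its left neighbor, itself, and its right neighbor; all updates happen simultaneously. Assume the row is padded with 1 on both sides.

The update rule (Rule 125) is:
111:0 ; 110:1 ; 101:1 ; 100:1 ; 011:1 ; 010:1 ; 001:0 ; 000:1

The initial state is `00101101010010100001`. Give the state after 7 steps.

10111111111011111101
11100000001110000111
00111111101011110100
10100000111110011110
11111110100011010011
00000011111011111010
11111010001110001111

11111010001110001111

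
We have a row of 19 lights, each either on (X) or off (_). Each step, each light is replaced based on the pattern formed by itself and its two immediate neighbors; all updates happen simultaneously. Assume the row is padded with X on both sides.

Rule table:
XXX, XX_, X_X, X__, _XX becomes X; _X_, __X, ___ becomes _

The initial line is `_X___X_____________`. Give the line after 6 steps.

step 1: X_X___X____________
step 2: XX_X___X___________
step 3: XXX_X___X__________
step 4: XXXX_X___X_________
step 5: XXXXX_X___X________
step 6: XXXXXX_X___X_______

XXXXXX_X___X_______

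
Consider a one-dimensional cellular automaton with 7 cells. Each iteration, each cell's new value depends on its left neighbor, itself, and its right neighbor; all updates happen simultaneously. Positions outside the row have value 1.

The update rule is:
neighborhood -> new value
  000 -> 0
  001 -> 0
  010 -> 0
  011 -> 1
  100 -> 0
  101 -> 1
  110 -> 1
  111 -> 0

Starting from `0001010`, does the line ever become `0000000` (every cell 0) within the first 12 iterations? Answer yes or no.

no

0000101
0000011
0000010
0000001
0000001  (fixed point — unchanged through iteration 12)
iteration 12 is 0000001, still not uniform 0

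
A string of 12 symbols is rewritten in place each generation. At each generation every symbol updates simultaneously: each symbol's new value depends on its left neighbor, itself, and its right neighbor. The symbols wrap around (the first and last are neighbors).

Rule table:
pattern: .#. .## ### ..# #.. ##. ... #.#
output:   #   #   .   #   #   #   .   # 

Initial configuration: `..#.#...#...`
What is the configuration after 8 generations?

generation 1: .#####.###..
generation 2: ##...###.##.
generation 3: ###.##.#####
generation 4: ..######....
generation 5: .##....##...
generation 6: ####..####..
generation 7: #..####..###
generation 8: ####..####..

####..####..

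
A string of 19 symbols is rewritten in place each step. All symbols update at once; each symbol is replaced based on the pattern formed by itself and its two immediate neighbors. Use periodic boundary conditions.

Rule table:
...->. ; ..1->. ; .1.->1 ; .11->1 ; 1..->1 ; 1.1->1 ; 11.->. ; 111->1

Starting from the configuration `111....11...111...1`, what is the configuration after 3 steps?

.111.1.111.11111.11

11.1...1.1..11.1..1
1.111..1111.1.111.1
.111.1.111.11111.11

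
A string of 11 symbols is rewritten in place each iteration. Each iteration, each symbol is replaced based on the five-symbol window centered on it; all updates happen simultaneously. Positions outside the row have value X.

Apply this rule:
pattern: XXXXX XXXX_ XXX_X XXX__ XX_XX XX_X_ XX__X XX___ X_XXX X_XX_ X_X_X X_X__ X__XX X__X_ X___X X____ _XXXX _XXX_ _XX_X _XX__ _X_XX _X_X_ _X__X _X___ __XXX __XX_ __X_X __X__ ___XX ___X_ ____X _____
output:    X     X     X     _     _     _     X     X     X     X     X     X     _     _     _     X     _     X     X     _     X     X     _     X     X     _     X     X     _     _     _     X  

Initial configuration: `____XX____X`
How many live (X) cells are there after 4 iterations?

7

XX____XX__X
X_XX____X_X
X_X_XX__XXX
X_XXX_X_X_X
count of X: 7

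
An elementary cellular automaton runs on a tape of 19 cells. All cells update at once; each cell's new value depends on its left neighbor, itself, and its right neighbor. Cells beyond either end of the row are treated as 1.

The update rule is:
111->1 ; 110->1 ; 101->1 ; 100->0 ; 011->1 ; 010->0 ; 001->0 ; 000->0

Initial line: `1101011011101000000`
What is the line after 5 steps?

1110111111110000000
1111111111110000000
1111111111110000000  (fixed point — unchanged through step 5)

1111111111110000000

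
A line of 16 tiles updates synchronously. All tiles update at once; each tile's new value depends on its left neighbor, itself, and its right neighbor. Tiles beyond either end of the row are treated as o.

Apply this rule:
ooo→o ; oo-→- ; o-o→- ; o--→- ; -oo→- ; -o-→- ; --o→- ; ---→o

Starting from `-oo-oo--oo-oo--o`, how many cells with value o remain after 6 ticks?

----------------
-oooooooooooooo-
--oooooooooooo--
---oooooooooo---
-o--oooooooo--o-
-----oooooo-----
count of o: 6

6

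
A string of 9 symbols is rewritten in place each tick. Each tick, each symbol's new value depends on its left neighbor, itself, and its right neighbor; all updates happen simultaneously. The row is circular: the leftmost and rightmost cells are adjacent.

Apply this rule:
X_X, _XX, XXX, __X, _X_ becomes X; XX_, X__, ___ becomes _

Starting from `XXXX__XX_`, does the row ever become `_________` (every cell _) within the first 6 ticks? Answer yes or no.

tick 1: XXX__XX_X
tick 2: XX__XX_XX
tick 3: X__XX_XXX
tick 4: __XX_XXXX
tick 5: _XX_XXXX_
tick 6: XX_XXXX__
tick 6 is XX_XXXX__, still not uniform _

no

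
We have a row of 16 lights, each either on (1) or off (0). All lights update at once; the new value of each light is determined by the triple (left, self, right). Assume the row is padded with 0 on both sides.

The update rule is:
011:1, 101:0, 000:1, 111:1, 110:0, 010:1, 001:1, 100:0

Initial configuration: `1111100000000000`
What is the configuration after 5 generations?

1011111111110011

1111001111111111
1110011111111110
1100111111111100
1001111111111001
1011111111110011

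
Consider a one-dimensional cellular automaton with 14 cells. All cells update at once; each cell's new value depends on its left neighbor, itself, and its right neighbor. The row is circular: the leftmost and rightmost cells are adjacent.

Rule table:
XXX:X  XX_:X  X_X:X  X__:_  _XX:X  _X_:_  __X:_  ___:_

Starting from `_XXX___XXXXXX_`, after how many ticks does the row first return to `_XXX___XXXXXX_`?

_XXX___XXXXXX_

1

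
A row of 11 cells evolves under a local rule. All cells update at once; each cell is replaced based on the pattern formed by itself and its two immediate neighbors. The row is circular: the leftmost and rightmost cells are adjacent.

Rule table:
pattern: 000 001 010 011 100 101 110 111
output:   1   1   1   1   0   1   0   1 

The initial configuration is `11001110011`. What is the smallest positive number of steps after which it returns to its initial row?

11

10011100111
00111001111
01110011110
11100111100
11001111001
10011110011
00111100111
01111001110
11110011100
11100111001
11001110011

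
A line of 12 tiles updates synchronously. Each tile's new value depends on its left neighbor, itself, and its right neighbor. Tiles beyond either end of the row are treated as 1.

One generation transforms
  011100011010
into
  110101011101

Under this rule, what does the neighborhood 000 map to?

1

At position 5 the neighborhood is 000; the next row has 1 there.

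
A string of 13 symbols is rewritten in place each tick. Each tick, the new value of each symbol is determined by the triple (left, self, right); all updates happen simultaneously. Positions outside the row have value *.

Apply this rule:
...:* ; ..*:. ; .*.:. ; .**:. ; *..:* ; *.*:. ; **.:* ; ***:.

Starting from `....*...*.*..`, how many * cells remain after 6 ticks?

7

***..**....*.
..**..****...
*..**....***.
**..****...*.
.**....***...
..****...***.
count of *: 7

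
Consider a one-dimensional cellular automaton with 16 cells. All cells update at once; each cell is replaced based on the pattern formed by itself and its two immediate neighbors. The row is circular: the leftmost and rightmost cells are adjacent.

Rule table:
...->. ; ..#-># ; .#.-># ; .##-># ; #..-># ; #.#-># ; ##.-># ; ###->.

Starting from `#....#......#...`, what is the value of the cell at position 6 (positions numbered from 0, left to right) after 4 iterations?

.

##..###....###.#
.####.##..##.###
##..##########.#
.####........###
position 6 holds .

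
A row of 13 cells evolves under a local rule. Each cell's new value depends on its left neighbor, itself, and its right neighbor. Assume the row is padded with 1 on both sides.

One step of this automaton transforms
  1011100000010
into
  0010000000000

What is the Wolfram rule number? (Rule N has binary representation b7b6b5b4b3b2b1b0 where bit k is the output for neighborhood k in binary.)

position 3: 111 → 0  (bit 7 = 0)
position 0: 110 → 0  (bit 6 = 0)
position 1: 101 → 0  (bit 5 = 0)
position 5: 100 → 0  (bit 4 = 0)
position 2: 011 → 1  (bit 3 = 1)
position 11: 010 → 0  (bit 2 = 0)
position 10: 001 → 0  (bit 1 = 0)
position 6: 000 → 0  (bit 0 = 0)
bits b7..b0 = 00001000 = 8

8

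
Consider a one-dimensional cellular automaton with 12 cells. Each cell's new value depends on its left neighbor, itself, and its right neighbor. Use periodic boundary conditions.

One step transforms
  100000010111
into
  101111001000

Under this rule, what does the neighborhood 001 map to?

At position 6 the neighborhood is 001; the next row has 0 there.

0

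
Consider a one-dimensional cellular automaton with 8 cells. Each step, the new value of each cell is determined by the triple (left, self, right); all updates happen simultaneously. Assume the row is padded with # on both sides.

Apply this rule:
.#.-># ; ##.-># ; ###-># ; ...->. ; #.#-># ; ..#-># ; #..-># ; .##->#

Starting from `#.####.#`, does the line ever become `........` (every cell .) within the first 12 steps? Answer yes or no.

no

########
########  (fixed point — unchanged through step 12)
step 12 is ########, still not uniform .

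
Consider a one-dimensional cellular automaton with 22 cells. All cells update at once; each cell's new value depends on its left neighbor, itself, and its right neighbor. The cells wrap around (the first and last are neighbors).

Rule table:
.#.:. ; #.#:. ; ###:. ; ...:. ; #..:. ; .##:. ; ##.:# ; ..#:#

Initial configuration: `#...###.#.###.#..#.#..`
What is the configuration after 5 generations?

...#..#.....#...#....#
..#..#.....#...#....#.
.#..#.....#...#....#..
#..#.....#...#....#...
..#.....#...#....#...#

..#.....#...#....#...#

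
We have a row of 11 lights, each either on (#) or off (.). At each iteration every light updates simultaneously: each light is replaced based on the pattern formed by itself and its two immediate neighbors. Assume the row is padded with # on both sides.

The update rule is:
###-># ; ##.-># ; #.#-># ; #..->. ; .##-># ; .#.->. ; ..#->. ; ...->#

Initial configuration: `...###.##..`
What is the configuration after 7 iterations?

.#.######..
#.#######..
#########..
#########..  (fixed point — unchanged through iteration 7)

#########..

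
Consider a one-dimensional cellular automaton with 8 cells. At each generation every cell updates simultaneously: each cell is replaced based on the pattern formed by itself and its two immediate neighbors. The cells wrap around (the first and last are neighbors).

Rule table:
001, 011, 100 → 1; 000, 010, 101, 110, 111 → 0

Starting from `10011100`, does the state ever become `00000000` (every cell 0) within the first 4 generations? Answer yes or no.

no

01110011
01001110
10111001
00100111
generation 4 is 00100111, still not uniform 0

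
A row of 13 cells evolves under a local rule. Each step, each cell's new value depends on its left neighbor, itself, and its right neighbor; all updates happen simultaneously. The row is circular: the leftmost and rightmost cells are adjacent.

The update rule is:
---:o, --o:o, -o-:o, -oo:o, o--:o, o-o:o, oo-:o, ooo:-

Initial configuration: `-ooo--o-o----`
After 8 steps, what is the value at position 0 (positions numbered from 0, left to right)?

-

step 1: oo-oooooooooo
step 2: -ooo---------
step 3: oo-oooooooooo  (repeats step 1; period 2)
step 8: -ooo---------
position 0 holds -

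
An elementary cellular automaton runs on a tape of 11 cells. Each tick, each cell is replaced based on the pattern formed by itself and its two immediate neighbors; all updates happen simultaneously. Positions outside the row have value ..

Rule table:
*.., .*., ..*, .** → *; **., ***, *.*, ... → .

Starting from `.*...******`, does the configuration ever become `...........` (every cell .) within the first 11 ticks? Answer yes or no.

***.**.....
*...*.*....
**.**.**...
*..*..*.*..
*******.**.
*.......*.*
**.....**.*
*.*...**..*
*.**.**.***
*.*..*..*..
*.********.
tick 11 is *.********., still not uniform .

no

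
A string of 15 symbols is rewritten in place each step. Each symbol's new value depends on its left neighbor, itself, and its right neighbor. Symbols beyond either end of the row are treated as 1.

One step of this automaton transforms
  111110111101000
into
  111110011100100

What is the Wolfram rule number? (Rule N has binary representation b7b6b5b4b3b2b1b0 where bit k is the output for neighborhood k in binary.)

208

position 0: 111 → 1  (bit 7 = 1)
position 4: 110 → 1  (bit 6 = 1)
position 5: 101 → 0  (bit 5 = 0)
position 12: 100 → 1  (bit 4 = 1)
position 6: 011 → 0  (bit 3 = 0)
position 11: 010 → 0  (bit 2 = 0)
position 14: 001 → 0  (bit 1 = 0)
position 13: 000 → 0  (bit 0 = 0)
bits b7..b0 = 11010000 = 208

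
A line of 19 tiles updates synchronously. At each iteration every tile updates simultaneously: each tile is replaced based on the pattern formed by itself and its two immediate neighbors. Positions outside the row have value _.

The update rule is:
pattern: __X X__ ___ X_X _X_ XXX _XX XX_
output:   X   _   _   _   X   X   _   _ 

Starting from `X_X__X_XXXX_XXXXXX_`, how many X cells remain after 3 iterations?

X_X_XX__XX___XXXX__
X_X____X____X_XX___
X_X___XX___XX______
count of X: 6

6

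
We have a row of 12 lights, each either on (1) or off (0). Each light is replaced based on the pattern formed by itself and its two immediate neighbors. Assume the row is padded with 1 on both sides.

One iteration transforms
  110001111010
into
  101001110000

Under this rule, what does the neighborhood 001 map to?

0

At position 4 the neighborhood is 001; the next row has 0 there.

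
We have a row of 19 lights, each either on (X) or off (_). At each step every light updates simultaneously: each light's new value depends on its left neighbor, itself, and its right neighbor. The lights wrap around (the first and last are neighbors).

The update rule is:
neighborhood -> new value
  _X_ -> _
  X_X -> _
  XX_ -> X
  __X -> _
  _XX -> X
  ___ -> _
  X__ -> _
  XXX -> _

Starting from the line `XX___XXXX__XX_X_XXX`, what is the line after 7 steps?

___________XX______

_X___X__X__XX___X__
___________XX______
___________XX______  (fixed point — unchanged through step 7)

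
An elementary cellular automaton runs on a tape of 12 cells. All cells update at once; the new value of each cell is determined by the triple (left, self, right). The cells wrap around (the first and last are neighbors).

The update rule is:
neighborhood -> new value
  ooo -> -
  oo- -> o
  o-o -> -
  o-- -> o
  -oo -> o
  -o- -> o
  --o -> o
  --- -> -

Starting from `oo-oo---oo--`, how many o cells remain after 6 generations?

6

oo-ooo-ooooo
-o-o-o-o----
oo-o-o-oo---
oo-o-o-ooo-o
-o-o-o-o-o-o
-o-o-o-o-o-o
count of o: 6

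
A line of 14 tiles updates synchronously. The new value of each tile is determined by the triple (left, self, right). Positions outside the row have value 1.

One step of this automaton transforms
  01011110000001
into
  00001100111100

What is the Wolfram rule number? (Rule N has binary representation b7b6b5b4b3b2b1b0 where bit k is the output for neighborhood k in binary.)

129

position 4: 111 → 1  (bit 7 = 1)
position 6: 110 → 0  (bit 6 = 0)
position 0: 101 → 0  (bit 5 = 0)
position 7: 100 → 0  (bit 4 = 0)
position 3: 011 → 0  (bit 3 = 0)
position 1: 010 → 0  (bit 2 = 0)
position 12: 001 → 0  (bit 1 = 0)
position 8: 000 → 1  (bit 0 = 1)
bits b7..b0 = 10000001 = 129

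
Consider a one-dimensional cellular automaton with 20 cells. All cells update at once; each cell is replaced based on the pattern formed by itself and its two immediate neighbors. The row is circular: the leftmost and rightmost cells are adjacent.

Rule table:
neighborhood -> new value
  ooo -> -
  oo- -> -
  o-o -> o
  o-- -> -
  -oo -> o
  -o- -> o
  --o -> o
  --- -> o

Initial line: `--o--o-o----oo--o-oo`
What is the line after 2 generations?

oo-oo---oo----oo----

-oo-oooo-oooo--oooo-
oo-oo---oo----oo----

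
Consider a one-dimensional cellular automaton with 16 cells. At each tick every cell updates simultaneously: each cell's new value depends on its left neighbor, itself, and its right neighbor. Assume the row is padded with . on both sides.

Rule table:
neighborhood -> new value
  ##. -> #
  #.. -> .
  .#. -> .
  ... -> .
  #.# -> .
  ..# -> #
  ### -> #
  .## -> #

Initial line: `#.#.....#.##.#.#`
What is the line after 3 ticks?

.....#..####....

tick 1: .......#..##....
tick 2: ......#..###....
tick 3: .....#..####....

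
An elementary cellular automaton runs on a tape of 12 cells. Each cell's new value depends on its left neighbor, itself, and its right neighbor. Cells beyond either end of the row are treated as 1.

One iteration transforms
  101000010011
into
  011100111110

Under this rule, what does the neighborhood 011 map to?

1

At position 10 the neighborhood is 011; the next row has 1 there.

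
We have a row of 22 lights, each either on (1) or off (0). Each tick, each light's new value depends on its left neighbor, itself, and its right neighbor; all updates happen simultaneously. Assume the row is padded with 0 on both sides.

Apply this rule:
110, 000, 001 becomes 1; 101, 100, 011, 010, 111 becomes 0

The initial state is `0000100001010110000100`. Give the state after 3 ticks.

1111001110000010111001
0001010010111100001010
1110000100000101110000

1110000100000101110000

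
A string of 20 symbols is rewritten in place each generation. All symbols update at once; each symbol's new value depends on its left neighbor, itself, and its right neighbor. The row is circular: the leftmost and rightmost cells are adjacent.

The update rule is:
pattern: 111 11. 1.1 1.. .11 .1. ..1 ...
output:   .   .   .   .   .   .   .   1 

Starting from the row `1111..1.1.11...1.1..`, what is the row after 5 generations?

.............1......

generation 1: .............1......
generation 2: 111111111111...11111
generation 3: .............1......  (repeats generation 1; period 2)
generation 5: .............1......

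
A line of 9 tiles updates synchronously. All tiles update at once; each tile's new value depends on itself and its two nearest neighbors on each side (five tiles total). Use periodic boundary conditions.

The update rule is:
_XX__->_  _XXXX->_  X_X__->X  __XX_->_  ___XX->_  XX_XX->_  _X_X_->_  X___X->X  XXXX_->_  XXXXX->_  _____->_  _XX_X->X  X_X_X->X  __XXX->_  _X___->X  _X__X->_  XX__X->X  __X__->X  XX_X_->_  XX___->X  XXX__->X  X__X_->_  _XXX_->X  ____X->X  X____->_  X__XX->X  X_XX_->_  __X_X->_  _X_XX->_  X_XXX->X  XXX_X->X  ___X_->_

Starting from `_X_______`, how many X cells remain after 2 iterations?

2

_XX_____X
___X__X__
count of X: 2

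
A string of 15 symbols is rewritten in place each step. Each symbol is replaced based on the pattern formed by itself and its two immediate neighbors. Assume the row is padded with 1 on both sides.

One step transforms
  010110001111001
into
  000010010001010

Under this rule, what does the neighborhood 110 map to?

At position 4 the neighborhood is 110; the next row has 1 there.

1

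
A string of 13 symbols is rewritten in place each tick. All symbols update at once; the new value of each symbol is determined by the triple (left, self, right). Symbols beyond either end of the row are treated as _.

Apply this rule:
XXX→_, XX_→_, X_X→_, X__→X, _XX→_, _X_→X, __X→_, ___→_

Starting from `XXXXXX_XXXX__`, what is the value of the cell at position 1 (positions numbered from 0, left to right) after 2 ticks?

_

___________X_
___________XX
position 1 holds _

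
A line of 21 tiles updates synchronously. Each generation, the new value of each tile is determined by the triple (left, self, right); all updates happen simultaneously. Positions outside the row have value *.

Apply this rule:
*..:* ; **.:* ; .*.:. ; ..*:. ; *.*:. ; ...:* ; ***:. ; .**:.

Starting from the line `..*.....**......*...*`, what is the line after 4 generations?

....**......**..**...

*..****..******..**..
**....**......**..**.
.****..******..**..*.
....**......**..**...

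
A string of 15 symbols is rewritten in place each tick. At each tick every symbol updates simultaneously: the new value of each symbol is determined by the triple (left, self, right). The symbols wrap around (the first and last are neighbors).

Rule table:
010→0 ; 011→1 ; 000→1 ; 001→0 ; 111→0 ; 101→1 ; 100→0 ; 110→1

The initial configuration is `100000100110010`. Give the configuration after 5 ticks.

101011011100001

001110000110001
001010110110100
100101111111001
100011000001001
101011011100001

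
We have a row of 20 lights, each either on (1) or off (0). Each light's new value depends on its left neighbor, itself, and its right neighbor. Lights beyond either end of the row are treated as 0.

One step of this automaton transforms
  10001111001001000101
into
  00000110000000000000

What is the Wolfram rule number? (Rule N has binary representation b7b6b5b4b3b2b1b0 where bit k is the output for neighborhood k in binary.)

128

position 5: 111 → 1  (bit 7 = 1)
position 7: 110 → 0  (bit 6 = 0)
position 18: 101 → 0  (bit 5 = 0)
position 1: 100 → 0  (bit 4 = 0)
position 4: 011 → 0  (bit 3 = 0)
position 0: 010 → 0  (bit 2 = 0)
position 3: 001 → 0  (bit 1 = 0)
position 2: 000 → 0  (bit 0 = 0)
bits b7..b0 = 10000000 = 128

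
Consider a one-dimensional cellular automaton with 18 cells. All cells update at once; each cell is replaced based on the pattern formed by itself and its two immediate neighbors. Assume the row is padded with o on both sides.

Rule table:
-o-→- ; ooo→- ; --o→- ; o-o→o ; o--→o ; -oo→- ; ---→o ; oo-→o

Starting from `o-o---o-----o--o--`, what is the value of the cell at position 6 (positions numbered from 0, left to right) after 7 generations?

-

generation 1: oo-oo--oooo--o--o-
generation 2: -oo-oo----oo--o--o
generation 3: o-oo-oooo--oo--o--
generation 4: oo-oo---oo--oo--o-
generation 5: -oo-ooo--oo--oo--o
generation 6: o-oo--oo--oo--oo--
generation 7: oo-oo--oo--oo--oo-
position 6 holds -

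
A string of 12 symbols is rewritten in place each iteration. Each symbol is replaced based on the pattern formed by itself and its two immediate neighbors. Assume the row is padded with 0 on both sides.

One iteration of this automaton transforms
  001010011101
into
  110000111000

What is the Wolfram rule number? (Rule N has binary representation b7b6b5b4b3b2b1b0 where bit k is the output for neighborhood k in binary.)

position 8: 111 → 1  (bit 7 = 1)
position 9: 110 → 0  (bit 6 = 0)
position 3: 101 → 0  (bit 5 = 0)
position 5: 100 → 0  (bit 4 = 0)
position 7: 011 → 1  (bit 3 = 1)
position 2: 010 → 0  (bit 2 = 0)
position 1: 001 → 1  (bit 1 = 1)
position 0: 000 → 1  (bit 0 = 1)
bits b7..b0 = 10001011 = 139

139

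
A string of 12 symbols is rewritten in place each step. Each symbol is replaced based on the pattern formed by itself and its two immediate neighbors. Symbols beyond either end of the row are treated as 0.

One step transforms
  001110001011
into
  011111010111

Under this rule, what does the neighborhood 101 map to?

1

At position 9 the neighborhood is 101; the next row has 1 there.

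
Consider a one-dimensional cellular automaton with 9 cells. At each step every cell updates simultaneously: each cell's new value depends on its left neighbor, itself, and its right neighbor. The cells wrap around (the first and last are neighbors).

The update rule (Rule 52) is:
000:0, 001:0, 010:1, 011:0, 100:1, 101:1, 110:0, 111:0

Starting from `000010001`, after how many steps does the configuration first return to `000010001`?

step 1: 100011001
step 2: 010000100
step 3: 011000110
step 4: 000100001
step 5: 100110001
step 6: 010001000
step 7: 011001100
step 8: 000100010
step 9: 000110011
step 10: 100001000
step 11: 110001100
step 12: 001000010
step 13: 001100011
step 14: 100010000
step 15: 110011000
step 16: 001000100
step 17: 001100110
step 18: 000010001

18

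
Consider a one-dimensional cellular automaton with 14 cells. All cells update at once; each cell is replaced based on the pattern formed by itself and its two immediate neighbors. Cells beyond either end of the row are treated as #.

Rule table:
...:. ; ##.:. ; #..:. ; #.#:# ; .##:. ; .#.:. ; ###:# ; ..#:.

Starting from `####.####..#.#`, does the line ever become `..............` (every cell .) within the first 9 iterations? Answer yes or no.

iteration 1: ###.#.##....#.
iteration 2: ##.#.#.......#
iteration 3: #.#.#.........
iteration 4: .#.#..........
iteration 5: #.#...........
iteration 6: .#............
iteration 7: #.............
iteration 8: ..............
all cells are . at iteration 8

yes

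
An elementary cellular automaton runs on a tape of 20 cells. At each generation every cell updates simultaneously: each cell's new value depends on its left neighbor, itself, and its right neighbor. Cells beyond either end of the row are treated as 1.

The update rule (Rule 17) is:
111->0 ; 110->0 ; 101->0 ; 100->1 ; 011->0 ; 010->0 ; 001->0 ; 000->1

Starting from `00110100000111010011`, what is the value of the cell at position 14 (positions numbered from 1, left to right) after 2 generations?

generation 1: 10000011110000001000
generation 2: 01111000001111100110
position 14 holds 1

1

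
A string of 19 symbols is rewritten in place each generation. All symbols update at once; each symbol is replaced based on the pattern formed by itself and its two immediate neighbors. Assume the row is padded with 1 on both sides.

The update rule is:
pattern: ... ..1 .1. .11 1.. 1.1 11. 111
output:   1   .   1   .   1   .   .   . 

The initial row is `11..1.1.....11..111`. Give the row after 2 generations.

1.1.1......11.1111.

..1.1.11111...1....
1.1.1......11.1111.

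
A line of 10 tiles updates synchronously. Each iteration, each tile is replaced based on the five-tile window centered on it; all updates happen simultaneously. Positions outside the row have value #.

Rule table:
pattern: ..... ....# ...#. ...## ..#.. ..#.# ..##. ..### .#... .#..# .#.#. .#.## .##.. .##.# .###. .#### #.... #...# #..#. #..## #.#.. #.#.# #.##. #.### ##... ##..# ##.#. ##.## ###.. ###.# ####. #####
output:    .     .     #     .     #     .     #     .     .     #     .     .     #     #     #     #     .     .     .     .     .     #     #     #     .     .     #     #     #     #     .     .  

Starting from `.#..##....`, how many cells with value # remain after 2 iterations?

#.#.##....
###.##....
count of #: 5

5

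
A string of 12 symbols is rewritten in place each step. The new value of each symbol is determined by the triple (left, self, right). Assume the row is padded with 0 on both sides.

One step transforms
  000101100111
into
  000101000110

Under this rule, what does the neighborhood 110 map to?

0

At position 6 the neighborhood is 110; the next row has 0 there.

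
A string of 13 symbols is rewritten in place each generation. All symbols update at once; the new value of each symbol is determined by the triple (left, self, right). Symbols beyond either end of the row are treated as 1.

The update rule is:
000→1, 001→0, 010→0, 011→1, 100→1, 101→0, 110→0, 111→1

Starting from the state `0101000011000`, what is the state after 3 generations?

generation 1: 0000111010110
generation 2: 1110110000100
generation 3: 1100101110010

1100101110010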